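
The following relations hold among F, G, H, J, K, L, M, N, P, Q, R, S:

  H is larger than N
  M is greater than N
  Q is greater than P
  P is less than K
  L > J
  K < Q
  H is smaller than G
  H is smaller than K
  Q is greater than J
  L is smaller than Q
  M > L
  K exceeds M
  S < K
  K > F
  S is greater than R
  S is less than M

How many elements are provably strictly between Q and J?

3

Chaining upward from J reaches: L, M, K.
Chaining downward from Q reaches: R, P, S, N, L, M, H, F, K.
Strictly between J and Q are those in both lists: L, M, K — 3 elements.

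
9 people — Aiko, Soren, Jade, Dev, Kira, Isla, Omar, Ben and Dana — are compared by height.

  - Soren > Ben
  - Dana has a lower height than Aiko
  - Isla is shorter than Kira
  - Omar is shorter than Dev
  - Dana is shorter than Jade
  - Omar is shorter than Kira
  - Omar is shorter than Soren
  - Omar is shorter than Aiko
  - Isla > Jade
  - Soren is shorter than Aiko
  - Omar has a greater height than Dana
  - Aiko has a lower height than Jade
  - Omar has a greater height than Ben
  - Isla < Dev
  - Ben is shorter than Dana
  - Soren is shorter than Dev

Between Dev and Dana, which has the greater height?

Chaining the given relations: Dana < Omar < Soren < Aiko < Jade < Isla < Dev.
So Dana < Dev; Dev is the taller of the two.

Dev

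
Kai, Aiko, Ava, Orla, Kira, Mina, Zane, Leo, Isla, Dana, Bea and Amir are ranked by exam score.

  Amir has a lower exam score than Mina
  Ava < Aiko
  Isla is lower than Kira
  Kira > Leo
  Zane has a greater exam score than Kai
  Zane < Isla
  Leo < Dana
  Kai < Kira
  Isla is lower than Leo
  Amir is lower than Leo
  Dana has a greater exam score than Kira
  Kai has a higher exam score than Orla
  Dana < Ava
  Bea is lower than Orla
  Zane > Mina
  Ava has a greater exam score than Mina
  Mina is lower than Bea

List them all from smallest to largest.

Nothing is placed below Amir, so it is least; from there Amir < Mina; Mina < Bea; Bea < Orla; Orla < Kai; Kai < Zane; Zane < Isla; Isla < Leo; Leo < Kira; Kira < Dana; Dana < Ava; Ava < Aiko, each given directly.

Amir < Mina < Bea < Orla < Kai < Zane < Isla < Leo < Kira < Dana < Ava < Aiko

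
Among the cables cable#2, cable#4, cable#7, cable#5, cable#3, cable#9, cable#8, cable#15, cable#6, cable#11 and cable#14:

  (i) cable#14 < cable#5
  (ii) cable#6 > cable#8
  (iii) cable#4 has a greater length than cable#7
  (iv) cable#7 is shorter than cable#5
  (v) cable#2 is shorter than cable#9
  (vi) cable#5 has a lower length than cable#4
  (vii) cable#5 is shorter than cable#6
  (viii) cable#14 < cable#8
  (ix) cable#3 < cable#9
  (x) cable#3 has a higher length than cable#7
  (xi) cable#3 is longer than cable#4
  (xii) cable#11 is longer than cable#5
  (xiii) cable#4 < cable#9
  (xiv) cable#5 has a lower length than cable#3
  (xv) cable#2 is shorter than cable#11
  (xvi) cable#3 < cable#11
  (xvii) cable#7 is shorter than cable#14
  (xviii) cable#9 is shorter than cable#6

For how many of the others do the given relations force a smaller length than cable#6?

The elements the relations force below cable#6 are cable#7, cable#14, cable#8, cable#5, cable#4, cable#3, cable#2, cable#9 — no chain reaches any other.
That is 8.

8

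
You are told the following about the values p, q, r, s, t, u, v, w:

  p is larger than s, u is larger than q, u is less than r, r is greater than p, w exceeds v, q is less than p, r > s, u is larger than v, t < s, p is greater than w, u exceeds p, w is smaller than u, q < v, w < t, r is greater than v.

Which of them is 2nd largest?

u

Piecing the relations together gives one ordering: q < v < w < t < s < p < u < r.
The 2nd largest is u.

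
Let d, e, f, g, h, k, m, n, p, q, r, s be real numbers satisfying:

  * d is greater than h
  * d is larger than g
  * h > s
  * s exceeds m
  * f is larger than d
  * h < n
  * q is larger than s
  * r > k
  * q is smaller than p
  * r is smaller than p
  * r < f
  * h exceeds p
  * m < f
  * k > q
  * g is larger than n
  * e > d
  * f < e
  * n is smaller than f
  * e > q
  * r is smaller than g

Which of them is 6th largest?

h

Piecing the relations together gives one ordering: m < s < q < k < r < p < h < n < g < d < f < e.
Counting 6 from the largest end gives h.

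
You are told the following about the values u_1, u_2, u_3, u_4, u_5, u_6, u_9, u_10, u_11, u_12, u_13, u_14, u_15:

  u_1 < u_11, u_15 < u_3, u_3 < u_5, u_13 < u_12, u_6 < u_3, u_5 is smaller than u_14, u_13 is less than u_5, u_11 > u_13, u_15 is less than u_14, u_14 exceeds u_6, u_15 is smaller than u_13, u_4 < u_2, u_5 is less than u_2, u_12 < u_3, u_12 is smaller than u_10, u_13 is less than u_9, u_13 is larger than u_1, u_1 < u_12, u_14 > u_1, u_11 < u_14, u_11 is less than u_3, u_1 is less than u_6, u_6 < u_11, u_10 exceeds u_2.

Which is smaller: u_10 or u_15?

Link the given pairs in sequence: u_15 < u_13; u_13 < u_11; u_11 < u_3; u_3 < u_5; u_5 < u_2; u_2 < u_10.
Chaining these gives u_15 < u_13 < u_11 < u_3 < u_5 < u_2 < u_10.
So u_15 < u_10; u_15 is the smaller of the two.

u_15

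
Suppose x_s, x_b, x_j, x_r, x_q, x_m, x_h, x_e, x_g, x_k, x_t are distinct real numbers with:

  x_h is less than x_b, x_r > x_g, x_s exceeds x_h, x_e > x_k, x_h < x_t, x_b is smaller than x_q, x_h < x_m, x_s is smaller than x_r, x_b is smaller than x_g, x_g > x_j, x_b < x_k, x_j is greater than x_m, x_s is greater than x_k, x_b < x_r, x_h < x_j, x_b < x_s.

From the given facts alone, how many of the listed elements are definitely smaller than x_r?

7

From x_r the given relations immediately reach x_b, x_s, x_g.
From those, x_h, x_j, x_k — 6 in total.
From those, x_m — 7 in total.
No other element is forced below x_r by the given relations, so the count is 7.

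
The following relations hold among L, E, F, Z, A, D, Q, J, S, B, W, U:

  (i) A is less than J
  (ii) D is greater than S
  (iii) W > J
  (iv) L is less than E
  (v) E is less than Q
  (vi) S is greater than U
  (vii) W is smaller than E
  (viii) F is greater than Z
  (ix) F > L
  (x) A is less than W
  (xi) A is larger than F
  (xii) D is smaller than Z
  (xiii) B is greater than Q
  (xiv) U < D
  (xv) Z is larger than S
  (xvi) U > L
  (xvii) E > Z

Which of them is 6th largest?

A

Piecing the relations together gives one ordering: L < U < S < D < Z < F < A < J < W < E < Q < B.
The 6th largest is A.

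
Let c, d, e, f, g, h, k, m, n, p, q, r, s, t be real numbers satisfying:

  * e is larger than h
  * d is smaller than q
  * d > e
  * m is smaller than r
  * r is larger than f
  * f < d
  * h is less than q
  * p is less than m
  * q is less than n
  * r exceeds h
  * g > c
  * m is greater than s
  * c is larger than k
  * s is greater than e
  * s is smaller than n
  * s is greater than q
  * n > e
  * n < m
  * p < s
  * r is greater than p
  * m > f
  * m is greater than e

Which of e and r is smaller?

e

The relevant relations are e < d; d < q; q < s; s < n; n < m; m < r.
Together: e < d < q < s < n < m < r.
So e < r; e is the smaller of the two.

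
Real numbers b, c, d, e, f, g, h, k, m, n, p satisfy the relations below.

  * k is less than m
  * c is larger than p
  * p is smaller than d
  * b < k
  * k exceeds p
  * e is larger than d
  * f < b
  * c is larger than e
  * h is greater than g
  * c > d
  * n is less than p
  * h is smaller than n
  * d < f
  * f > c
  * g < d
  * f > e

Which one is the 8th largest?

p

Chaining the given pairs: g < h < n < p < d < e < c < f < b < k < m.
The 8th largest is p.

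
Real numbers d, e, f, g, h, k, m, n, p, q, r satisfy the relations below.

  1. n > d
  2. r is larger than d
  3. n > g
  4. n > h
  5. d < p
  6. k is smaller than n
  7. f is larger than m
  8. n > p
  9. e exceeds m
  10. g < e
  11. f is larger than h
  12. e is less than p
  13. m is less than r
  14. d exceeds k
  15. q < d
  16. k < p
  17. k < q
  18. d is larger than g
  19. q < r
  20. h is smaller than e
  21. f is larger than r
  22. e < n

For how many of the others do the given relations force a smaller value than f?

From f the given relations immediately reach h, m, r.
From those, q, d — 5 in total.
From those, g, k — 7 in total.
No other element is forced below f by the given relations, so the count is 7.

7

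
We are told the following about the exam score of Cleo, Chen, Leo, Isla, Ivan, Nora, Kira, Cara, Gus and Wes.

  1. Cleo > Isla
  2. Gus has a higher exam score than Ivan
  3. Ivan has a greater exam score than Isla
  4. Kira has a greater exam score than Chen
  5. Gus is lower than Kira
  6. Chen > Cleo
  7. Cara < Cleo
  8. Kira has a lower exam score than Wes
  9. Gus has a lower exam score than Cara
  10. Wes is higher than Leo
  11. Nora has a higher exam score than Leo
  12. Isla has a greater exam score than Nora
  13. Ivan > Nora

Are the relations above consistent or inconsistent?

Every relation is compatible with Leo < Nora < Isla < Ivan < Gus < Cara < Cleo < Chen < Kira < Wes; the set is consistent.

consistent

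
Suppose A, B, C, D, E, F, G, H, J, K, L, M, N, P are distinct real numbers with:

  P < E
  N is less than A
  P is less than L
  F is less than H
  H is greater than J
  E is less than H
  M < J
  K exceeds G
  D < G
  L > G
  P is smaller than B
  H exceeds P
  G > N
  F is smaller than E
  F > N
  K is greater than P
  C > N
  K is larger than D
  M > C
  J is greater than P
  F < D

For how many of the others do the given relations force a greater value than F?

6

From F the given relations immediately reach D, E, H.
From those, G, K — 5 in total.
From those, L — 6 in total.
Nothing else is reachable above F; 6 in all.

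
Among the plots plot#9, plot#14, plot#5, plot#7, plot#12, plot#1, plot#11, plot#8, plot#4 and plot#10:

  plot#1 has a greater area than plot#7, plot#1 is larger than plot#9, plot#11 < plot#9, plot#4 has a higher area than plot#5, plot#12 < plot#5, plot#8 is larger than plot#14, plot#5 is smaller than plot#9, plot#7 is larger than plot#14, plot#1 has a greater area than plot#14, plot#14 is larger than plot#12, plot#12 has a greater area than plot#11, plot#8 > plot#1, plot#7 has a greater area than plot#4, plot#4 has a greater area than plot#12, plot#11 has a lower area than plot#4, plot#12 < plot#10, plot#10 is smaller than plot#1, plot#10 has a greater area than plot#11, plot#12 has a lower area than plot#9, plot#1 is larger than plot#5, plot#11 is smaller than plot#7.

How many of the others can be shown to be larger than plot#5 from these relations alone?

From plot#5 the given relations immediately reach plot#9, plot#4, plot#1.
From those, plot#7, plot#8 — 5 in total.
Nothing else is reachable above plot#5; 5 in all.

5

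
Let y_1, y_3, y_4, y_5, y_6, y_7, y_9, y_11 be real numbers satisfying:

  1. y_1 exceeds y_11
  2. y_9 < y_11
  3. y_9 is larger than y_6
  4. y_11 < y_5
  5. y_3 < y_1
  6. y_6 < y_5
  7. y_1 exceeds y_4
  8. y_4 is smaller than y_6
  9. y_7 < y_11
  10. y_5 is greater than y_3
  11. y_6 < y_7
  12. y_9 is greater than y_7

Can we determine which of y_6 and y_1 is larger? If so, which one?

y_6 < y_7 < y_9 < y_11 < y_1, by transitivity through y_7, y_9, y_11.
So y_1 is larger.

y_1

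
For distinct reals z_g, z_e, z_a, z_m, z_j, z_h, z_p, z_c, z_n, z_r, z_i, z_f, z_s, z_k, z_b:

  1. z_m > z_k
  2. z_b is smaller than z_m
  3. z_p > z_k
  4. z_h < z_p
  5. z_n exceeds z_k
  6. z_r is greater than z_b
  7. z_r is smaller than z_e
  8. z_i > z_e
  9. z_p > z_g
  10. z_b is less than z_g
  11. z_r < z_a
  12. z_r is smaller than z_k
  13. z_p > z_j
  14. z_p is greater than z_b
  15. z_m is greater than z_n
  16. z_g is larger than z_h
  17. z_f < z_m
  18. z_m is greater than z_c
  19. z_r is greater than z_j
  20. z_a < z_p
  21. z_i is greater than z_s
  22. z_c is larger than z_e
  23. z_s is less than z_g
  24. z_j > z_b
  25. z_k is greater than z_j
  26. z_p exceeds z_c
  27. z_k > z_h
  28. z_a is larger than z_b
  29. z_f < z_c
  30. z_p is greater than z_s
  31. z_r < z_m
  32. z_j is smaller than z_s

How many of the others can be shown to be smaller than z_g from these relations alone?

4

From z_g the given relations immediately reach z_b, z_s, z_h.
From those, z_j — 4 in total.
Nothing else is reachable below z_g; 4 in all.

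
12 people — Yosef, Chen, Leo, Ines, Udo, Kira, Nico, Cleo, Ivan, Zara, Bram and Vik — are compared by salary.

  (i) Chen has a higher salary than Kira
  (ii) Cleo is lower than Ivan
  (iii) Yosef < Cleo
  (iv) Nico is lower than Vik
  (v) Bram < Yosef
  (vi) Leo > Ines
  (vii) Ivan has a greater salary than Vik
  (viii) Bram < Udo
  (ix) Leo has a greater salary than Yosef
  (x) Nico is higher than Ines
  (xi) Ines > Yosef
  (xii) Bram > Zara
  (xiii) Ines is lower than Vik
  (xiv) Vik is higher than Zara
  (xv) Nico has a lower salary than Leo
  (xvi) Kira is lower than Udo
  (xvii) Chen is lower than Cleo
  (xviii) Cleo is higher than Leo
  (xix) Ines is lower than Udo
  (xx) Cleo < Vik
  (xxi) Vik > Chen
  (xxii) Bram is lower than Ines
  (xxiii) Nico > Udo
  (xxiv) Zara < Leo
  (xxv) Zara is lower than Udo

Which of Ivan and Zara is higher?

The relevant relations are Zara < Bram; Bram < Yosef; Yosef < Ines; Ines < Udo; Udo < Nico; Nico < Leo; Leo < Cleo; Cleo < Vik; Vik < Ivan.
Chaining these gives Zara < Bram < Yosef < Ines < Udo < Nico < Leo < Cleo < Vik < Ivan.
So Zara < Ivan; Ivan is the higher of the two.

Ivan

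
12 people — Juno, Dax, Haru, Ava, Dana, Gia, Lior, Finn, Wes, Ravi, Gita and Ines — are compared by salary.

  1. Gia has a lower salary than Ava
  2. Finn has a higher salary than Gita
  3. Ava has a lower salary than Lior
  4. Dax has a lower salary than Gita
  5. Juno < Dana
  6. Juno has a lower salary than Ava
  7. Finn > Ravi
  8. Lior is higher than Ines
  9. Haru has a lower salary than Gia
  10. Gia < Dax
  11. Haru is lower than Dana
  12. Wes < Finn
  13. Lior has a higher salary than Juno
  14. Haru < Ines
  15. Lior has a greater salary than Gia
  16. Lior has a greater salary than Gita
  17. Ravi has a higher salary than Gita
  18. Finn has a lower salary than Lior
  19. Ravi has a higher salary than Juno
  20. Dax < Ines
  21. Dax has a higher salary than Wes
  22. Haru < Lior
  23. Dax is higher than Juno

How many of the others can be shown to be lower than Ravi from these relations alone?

6

From Ravi the given relations immediately reach Juno, Gita.
From those, Dax — 3 in total.
From those, Wes, Gia — 5 in total.
From those, Haru — 6 in total.
No other element is forced below Ravi by the given relations, so the count is 6.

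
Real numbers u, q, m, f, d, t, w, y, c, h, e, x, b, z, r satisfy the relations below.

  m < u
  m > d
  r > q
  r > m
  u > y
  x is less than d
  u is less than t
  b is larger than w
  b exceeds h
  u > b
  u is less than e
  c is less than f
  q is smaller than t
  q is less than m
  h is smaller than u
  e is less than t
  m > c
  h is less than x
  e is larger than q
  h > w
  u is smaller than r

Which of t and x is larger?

t

x < d < m < u < e < t, by transitivity through d, m, u, e.
So x < t; t is the larger of the two.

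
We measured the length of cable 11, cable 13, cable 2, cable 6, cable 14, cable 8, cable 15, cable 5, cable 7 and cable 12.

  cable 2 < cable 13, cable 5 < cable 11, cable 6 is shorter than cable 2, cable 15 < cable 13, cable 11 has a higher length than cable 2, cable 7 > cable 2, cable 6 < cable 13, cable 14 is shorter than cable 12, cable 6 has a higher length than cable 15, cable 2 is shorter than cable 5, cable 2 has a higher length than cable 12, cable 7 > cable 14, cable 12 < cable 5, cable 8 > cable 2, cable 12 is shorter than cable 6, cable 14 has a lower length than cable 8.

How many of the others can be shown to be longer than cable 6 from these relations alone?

6

Directly above cable 6: cable 2, cable 13.
One step further: cable 8, cable 7, cable 5, cable 11 (6 so far).
Nothing else is reachable above cable 6; 6 in all.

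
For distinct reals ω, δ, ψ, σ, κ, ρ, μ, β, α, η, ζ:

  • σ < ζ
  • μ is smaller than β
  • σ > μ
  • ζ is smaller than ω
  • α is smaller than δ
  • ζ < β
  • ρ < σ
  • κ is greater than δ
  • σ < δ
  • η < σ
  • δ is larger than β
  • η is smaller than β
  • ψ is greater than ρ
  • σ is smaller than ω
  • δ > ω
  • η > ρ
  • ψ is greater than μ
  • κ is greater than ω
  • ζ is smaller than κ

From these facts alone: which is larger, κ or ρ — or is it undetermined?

κ

ρ < η and η < σ give ρ < σ.
Then σ < ζ extends the chain to ζ.
Then ζ < β extends the chain to β.
With β < δ: ρ < η < σ < ζ < β < δ.
Then δ < κ extends the chain to κ.
So κ is larger.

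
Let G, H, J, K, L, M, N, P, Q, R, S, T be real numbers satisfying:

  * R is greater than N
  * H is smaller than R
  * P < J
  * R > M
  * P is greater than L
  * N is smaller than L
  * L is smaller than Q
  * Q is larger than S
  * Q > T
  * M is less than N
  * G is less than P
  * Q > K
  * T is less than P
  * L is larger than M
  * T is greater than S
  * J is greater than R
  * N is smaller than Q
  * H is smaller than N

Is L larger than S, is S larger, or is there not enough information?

undetermined

Following every chain through S: above S we get T, Q, P, J.
L is not reached, and no chain runs the other way from L to S.
So the given relations leave the order of S and L undetermined.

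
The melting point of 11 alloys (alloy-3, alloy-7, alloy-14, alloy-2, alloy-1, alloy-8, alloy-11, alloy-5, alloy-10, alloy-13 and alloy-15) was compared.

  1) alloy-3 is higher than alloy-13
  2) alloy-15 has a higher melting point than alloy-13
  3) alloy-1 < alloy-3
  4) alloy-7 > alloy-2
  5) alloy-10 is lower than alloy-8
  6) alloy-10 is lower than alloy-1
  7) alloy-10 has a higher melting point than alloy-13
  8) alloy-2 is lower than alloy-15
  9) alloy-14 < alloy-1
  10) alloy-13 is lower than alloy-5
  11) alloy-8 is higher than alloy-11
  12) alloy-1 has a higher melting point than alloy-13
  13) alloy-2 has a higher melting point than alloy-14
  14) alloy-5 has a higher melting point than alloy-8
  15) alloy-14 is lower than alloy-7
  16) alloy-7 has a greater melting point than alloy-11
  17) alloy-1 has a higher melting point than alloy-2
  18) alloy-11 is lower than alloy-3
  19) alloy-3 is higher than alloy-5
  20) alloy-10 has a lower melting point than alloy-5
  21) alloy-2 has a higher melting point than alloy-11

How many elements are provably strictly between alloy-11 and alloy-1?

1

The relations place alloy-11 below alloy-1. An element lies strictly between them when it is forced above alloy-11 and also forced below alloy-1.
Above alloy-11: {alloy-2, alloy-8, alloy-5, alloy-3, alloy-7, alloy-15}. Below alloy-1: {alloy-14, alloy-13, alloy-2, alloy-10}.
Intersection: {alloy-2} — 1.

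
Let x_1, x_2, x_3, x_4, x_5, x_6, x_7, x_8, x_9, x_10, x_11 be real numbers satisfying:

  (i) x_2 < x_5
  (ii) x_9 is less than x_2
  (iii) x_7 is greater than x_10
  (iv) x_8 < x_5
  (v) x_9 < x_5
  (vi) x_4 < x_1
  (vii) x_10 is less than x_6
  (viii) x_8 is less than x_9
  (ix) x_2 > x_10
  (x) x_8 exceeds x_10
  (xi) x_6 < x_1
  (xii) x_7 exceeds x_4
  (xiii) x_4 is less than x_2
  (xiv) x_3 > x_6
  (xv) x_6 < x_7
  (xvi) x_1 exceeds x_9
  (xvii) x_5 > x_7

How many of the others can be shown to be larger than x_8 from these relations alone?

4

Directly above x_8: x_9, x_5.
One step further: x_2, x_1 (4 so far).
Nothing else is reachable above x_8; 4 in all.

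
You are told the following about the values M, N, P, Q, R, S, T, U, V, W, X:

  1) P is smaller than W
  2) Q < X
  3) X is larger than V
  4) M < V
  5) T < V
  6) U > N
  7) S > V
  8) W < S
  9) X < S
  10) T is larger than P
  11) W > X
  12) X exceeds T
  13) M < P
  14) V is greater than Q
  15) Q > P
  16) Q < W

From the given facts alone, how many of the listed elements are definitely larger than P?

The elements the relations force above P are Q, T, V, X, W, S — no chain reaches any other.
That is 6.

6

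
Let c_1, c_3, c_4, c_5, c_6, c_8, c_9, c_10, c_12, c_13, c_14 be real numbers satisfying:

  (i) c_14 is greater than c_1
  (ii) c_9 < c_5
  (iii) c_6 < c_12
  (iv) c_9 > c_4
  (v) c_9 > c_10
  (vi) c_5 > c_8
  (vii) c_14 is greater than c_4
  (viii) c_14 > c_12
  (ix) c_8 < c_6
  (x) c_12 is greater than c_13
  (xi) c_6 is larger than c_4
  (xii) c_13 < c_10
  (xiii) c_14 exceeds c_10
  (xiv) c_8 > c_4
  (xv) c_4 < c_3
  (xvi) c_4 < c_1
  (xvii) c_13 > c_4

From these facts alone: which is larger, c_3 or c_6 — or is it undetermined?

Following every chain through c_6: above c_6 we get c_12, c_14; below c_6 we get c_4, c_8.
c_3 is not reached, and no chain runs the other way from c_3 to c_6.
So the given relations leave the order of c_6 and c_3 undetermined.

undetermined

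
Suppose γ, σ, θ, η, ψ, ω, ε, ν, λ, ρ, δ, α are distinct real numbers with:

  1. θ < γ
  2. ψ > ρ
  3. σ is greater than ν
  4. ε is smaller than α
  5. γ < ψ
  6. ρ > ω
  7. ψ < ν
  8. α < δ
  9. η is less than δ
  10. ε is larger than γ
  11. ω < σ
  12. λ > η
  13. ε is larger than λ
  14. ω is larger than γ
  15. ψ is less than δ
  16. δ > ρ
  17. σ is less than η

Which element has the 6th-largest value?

Piecing the relations together gives one ordering: θ < γ < ω < ρ < ψ < ν < σ < η < λ < ε < α < δ.
Counting 6 from the largest end gives σ.

σ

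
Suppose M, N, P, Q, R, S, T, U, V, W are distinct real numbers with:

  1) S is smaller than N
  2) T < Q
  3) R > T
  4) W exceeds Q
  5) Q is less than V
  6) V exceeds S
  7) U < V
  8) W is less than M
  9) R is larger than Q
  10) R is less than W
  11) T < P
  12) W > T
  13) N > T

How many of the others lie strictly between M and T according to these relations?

The relations place T below M. An element lies strictly between them when it is forced above T and also forced below M.
Above T: {Q, N, V, R, P, W}. Below M: {Q, R, W}.
Intersection: {Q, R, W} — 3.

3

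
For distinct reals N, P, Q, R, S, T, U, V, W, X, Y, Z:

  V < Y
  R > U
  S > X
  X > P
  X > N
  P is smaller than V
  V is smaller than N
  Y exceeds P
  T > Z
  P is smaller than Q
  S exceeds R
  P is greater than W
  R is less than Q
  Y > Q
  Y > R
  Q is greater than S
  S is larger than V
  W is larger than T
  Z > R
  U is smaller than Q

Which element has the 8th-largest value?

W

The consecutive relations fix a unique order: U < R < Z < T < W < P < V < N < X < S < Q < Y.
The 8th largest is W.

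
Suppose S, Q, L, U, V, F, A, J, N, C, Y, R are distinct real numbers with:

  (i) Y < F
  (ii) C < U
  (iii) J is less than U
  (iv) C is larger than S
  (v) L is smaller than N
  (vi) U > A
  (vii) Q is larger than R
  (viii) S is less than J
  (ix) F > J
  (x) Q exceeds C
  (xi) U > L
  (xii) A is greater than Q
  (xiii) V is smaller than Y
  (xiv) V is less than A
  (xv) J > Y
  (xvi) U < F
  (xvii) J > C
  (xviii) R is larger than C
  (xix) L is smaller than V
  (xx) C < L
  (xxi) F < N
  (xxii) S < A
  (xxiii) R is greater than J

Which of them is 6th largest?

The consecutive relations fix a unique order: S < C < L < V < Y < J < R < Q < A < U < F < N.
The 6th largest is R.

R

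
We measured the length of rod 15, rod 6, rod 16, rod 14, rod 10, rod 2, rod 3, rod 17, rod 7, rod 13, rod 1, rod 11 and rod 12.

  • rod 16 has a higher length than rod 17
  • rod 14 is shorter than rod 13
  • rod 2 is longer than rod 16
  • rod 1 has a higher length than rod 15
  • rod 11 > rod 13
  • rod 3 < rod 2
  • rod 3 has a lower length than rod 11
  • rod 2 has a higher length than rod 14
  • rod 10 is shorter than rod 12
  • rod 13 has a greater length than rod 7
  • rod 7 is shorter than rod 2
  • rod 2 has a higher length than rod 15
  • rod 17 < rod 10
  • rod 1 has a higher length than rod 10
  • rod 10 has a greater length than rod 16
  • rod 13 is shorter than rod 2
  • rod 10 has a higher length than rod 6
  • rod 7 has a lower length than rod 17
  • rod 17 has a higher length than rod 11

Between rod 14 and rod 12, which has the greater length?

rod 14 < rod 13 and rod 13 < rod 11 give rod 14 < rod 11.
Then rod 11 < rod 17 extends the chain to rod 17.
With rod 17 < rod 16: rod 14 < rod 13 < rod 11 < rod 17 < rod 16.
With rod 16 < rod 10: rod 14 < rod 13 < rod 11 < rod 17 < rod 16 < rod 10.
Then rod 10 < rod 12 extends the chain to rod 12.
So rod 14 < rod 12; rod 12 is the longer of the two.

rod 12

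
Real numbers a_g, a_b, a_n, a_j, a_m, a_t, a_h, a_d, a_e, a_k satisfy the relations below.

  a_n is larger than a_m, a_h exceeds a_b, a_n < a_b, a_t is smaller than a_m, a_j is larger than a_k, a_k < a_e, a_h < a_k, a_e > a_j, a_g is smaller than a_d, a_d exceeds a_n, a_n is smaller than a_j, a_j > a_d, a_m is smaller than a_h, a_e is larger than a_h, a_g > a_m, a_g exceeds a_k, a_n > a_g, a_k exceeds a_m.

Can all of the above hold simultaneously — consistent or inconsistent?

inconsistent

Chaining the given relations yields a_n < a_b < a_h < a_k < a_g, so a_n < a_g. But one relation states a_g < a_n. These cannot both hold.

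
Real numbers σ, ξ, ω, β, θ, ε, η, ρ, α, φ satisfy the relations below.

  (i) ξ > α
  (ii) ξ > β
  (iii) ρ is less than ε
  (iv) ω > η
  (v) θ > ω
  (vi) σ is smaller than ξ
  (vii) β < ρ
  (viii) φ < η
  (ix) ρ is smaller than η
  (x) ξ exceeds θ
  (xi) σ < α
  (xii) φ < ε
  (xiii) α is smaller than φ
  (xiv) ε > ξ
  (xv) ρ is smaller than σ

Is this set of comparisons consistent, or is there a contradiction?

consistent

The single ordering β < ρ < σ < α < φ < η < ω < θ < ξ < ε satisfies every listed relation, so no contradiction arises.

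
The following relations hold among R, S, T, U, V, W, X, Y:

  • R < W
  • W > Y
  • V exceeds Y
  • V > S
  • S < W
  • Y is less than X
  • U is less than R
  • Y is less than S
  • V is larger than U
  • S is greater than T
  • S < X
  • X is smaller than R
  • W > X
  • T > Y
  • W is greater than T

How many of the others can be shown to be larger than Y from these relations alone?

From Y the given relations immediately reach T, S, X, V, W.
From those, R — 6 in total.
No other element is forced above Y by the given relations, so the count is 6.

6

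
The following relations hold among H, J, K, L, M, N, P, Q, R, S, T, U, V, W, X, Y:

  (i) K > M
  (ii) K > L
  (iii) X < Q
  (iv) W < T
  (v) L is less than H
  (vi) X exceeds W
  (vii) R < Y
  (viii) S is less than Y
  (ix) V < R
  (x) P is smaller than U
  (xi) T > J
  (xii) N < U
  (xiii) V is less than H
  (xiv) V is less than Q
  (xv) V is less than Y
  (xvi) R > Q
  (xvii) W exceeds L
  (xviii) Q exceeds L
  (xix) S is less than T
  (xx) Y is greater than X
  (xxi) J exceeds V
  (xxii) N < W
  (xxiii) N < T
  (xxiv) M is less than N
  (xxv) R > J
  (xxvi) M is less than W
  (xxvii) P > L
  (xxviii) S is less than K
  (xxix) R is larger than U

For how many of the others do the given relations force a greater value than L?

10

From L the given relations immediately reach P, K, W, Q, H.
From those, U, X, R, T — 9 in total.
From those, Y — 10 in total.
Nothing else is reachable above L; 10 in all.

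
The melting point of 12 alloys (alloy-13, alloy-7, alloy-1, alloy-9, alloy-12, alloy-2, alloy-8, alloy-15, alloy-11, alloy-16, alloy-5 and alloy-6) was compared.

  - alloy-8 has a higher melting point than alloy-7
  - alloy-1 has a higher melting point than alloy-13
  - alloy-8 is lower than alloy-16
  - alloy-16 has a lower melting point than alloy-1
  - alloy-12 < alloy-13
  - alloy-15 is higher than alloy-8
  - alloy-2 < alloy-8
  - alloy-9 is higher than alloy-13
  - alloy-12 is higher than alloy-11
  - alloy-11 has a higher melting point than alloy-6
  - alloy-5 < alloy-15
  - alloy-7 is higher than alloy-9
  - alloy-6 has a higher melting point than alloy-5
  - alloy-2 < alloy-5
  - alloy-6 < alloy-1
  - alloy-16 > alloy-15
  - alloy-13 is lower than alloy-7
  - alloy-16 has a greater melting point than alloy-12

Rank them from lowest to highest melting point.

alloy-2 < alloy-5 < alloy-6 < alloy-11 < alloy-12 < alloy-13 < alloy-9 < alloy-7 < alloy-8 < alloy-15 < alloy-16 < alloy-1

Each adjacent pair is fixed by a given relation: alloy-2 < alloy-5; alloy-5 < alloy-6; alloy-6 < alloy-11; alloy-11 < alloy-12; alloy-12 < alloy-13; alloy-13 < alloy-9; alloy-9 < alloy-7; alloy-7 < alloy-8; alloy-8 < alloy-15; alloy-15 < alloy-16; alloy-16 < alloy-1. Chaining them end to end gives the full order.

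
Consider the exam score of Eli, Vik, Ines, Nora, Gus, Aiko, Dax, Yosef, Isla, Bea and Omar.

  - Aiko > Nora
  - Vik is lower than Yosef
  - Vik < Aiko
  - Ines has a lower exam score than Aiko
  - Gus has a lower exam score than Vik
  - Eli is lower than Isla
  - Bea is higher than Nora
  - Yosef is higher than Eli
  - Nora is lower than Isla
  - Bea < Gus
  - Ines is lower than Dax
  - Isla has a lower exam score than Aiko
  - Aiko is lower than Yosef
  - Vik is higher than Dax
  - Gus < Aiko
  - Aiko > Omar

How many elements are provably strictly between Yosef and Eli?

Chaining upward from Eli reaches: Isla, Aiko.
Chaining downward from Yosef reaches: Omar, Ines, Nora, Bea, Dax, Gus, Vik, Isla, Aiko.
Strictly between Eli and Yosef are those in both lists: Isla, Aiko — 2 elements.

2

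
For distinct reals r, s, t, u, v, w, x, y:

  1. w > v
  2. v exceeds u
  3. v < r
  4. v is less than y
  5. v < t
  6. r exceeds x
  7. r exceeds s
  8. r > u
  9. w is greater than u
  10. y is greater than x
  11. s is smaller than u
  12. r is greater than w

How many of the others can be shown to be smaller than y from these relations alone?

4

From y the given relations immediately reach v, x.
From those, u — 3 in total.
From those, s — 4 in total.
Nothing else is reachable below y; 4 in all.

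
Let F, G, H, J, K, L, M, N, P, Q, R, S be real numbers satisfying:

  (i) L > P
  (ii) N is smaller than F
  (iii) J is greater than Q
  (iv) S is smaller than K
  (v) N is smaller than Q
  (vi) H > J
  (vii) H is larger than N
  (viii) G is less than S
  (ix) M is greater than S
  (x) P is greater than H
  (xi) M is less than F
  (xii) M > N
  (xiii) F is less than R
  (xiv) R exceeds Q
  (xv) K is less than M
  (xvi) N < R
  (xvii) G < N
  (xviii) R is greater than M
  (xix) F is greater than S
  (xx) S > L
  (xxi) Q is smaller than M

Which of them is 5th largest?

Chaining the given pairs: G < N < Q < J < H < P < L < S < K < M < F < R.
Counting 5 from the largest end gives S.

S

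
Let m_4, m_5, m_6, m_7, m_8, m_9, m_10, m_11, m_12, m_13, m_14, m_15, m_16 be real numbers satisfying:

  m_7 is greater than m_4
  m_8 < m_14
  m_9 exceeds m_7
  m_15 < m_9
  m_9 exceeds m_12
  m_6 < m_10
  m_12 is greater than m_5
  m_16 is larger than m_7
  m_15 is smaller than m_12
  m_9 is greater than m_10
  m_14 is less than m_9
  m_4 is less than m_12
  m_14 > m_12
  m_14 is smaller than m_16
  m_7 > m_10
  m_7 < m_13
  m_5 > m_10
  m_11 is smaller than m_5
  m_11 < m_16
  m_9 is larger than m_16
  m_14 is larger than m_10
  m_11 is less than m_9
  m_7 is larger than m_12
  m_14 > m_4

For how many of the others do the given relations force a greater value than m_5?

6

The elements the relations force above m_5 are m_12, m_7, m_14, m_16, m_13, m_9 — no chain reaches any other.
That is 6.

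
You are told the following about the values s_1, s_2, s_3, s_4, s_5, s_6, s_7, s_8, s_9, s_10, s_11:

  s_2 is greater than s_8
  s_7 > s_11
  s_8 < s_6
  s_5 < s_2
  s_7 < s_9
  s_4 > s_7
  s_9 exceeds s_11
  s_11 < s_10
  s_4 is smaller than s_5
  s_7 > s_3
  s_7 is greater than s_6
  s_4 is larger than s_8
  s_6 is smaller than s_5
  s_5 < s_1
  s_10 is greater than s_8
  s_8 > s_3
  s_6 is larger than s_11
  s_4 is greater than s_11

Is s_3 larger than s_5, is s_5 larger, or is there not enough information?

s_5

Chaining the given relations: s_3 < s_8 < s_6 < s_7 < s_4 < s_5.
So s_5 is larger.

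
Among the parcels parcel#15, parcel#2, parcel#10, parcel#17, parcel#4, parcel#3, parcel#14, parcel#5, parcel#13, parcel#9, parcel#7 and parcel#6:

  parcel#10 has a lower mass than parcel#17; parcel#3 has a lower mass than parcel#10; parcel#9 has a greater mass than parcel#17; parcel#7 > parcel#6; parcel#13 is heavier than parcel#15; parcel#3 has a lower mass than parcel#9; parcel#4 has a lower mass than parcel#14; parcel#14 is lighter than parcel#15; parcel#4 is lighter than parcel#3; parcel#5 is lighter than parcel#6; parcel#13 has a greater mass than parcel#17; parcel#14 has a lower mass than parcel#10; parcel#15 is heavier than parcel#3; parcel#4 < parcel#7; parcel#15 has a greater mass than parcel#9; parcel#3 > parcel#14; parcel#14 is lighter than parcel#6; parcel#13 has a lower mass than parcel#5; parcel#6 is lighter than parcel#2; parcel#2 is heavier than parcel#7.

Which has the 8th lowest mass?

parcel#13

Chaining the given pairs: parcel#4 < parcel#14 < parcel#3 < parcel#10 < parcel#17 < parcel#9 < parcel#15 < parcel#13 < parcel#5 < parcel#6 < parcel#7 < parcel#2.
Counting 8 from the smallest end gives parcel#13.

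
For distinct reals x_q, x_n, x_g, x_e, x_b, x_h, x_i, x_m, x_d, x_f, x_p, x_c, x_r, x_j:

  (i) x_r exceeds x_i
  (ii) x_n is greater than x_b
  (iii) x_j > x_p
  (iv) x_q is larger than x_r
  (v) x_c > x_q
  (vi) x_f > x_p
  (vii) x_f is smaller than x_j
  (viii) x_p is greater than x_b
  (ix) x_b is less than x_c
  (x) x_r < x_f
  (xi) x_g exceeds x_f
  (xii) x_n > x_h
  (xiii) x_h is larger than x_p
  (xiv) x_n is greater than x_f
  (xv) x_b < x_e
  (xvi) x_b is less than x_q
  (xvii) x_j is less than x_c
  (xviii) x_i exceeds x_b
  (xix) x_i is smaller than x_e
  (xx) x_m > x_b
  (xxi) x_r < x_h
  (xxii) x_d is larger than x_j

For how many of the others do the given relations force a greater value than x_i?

10

Directly above x_i: x_e, x_r.
One step further: x_f, x_q, x_h (5 so far).
One step further: x_j, x_g, x_c, x_n (9 so far).
One step further: x_d (10 so far).
No other element is forced above x_i by the given relations, so the count is 10.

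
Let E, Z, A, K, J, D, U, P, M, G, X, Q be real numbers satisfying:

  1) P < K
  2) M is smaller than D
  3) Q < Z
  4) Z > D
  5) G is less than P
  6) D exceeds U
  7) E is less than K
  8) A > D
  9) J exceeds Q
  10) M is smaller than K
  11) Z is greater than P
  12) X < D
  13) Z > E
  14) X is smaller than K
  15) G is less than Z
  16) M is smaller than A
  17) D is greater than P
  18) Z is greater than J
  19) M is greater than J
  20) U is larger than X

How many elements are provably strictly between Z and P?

The relations place P below Z. An element lies strictly between them when it is forced above P and also forced below Z.
Above P: {K, D, A}. Below Z: {X, Q, G, U, J, M, E, D}.
Intersection: {D} — 1.

1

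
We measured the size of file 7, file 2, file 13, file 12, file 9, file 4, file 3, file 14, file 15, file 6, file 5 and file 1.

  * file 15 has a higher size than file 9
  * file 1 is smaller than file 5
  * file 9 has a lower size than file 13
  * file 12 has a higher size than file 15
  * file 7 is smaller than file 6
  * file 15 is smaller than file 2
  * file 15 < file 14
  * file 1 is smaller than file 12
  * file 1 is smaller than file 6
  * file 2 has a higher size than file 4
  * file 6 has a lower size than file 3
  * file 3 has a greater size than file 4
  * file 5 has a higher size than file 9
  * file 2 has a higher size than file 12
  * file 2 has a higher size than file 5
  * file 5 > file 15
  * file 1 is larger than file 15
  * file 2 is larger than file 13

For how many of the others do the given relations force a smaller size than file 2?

The elements the relations force below file 2 are file 4, file 9, file 15, file 1, file 5, file 12, file 13 — no chain reaches any other.
That is 7.

7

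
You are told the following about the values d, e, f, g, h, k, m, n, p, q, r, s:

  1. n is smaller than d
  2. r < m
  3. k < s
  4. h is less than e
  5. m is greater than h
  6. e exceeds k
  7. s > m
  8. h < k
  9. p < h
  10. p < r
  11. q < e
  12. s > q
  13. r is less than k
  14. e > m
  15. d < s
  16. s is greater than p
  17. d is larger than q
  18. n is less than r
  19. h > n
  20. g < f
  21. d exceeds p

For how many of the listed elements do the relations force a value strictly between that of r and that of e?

2

The relations place r below e. An element lies strictly between them when it is forced above r and also forced below e.
Above r: {m, k, s}. Below e: {q, n, p, h, m, k}.
Intersection: {m, k} — 2.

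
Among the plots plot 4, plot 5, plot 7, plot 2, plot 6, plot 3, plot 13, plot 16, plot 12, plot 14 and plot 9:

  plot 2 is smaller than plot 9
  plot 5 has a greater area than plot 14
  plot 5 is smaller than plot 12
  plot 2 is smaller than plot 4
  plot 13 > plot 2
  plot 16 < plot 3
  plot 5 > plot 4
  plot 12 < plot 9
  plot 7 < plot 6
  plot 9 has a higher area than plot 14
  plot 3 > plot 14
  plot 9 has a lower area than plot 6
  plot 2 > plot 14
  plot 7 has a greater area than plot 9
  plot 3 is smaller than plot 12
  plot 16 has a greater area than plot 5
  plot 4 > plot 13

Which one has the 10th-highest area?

Piecing the relations together gives one ordering: plot 14 < plot 2 < plot 13 < plot 4 < plot 5 < plot 16 < plot 3 < plot 12 < plot 9 < plot 7 < plot 6.
Counting 10 from the largest end gives plot 2.

plot 2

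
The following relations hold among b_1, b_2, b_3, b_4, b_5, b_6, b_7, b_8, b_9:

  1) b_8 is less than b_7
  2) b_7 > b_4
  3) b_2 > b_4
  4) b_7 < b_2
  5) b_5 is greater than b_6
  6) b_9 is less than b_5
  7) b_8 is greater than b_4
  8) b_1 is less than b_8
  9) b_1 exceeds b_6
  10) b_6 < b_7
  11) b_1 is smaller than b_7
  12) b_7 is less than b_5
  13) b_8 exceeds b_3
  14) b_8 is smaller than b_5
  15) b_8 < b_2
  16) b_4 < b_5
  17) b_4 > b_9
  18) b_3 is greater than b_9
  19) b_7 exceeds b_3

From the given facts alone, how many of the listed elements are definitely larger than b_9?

6

The elements the relations force above b_9 are b_3, b_4, b_8, b_7, b_5, b_2 — no chain reaches any other.
That is 6.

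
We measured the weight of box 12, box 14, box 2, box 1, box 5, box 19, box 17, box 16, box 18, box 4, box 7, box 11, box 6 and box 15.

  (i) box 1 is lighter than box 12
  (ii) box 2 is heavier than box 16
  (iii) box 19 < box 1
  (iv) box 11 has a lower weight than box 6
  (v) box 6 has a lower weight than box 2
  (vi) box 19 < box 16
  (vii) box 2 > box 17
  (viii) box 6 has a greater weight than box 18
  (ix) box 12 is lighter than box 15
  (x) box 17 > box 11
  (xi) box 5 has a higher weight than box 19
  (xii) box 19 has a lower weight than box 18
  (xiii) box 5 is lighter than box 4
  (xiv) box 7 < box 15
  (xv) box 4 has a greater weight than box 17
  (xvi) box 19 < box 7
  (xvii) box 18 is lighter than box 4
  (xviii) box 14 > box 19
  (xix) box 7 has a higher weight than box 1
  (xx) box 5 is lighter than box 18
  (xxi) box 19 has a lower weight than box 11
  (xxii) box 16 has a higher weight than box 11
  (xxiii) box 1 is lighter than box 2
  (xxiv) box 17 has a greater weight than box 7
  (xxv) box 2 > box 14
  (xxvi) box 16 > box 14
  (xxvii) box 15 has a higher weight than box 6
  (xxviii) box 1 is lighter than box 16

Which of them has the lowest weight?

box 14 is not least since box 19 < box 14; box 5 is not least since box 19 < box 5; box 11 is not least since box 19 < box 11; box 18 is not least since box 5 < box 18; box 1 is not least since box 19 < box 1; box 7 is not least since box 1 < box 7; box 6 is not least since box 11 < box 6; box 16 is not least since box 19 < box 16; box 17 is not least since box 11 < box 17; box 2 is not least since box 1 < box 2; box 4 is not least since box 17 < box 4; box 12 is not least since box 1 < box 12; box 15 is not least since box 12 < box 15.
Only box 19 has nothing below it, so box 19 is the lowest weight.

box 19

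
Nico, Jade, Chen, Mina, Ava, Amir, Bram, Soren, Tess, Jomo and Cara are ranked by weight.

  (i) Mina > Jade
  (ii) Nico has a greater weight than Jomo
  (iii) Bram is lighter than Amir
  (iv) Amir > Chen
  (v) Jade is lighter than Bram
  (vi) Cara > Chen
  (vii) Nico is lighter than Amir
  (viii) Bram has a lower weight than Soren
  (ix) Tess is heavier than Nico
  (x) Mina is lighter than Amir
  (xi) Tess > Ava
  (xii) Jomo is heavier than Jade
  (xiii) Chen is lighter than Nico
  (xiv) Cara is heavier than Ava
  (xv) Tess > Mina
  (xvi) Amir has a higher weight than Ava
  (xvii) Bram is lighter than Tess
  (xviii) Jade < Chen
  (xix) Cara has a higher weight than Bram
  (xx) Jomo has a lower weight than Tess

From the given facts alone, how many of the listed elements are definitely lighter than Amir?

7

The elements the relations force below Amir are Jade, Chen, Jomo, Bram, Ava, Mina, Nico — no chain reaches any other.
That is 7.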